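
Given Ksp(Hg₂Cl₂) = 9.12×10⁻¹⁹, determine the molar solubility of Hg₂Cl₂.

Hg₂Cl₂(s) ⇌ Hg₂²⁺(aq) + 2 Cl⁻(aq)
For each mole of Hg₂Cl₂ that dissolves per liter, [Hg₂²⁺] = s and [Cl⁻] = 2s; let s denote this solubility.
Ksp = [Hg₂²⁺][Cl⁻]^2 = s · (2s)^2 = 4s^3
4s^3 = 9.12×10⁻¹⁹  ⇒  s^3 = 2.28×10⁻¹⁹
s = (2.28×10⁻¹⁹)^(1/3) = 6.11×10⁻⁷ mol L⁻¹

6.11×10⁻⁷ M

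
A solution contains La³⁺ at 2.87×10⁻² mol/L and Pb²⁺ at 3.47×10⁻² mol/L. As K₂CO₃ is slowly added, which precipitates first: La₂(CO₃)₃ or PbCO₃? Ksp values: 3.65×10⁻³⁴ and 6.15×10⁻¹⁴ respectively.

A salt starts to precipitate once the ion product Q reaches its Ksp.
For La₂(CO₃)₃: [CO₃²⁻] = (Ksp/[La³⁺]^2)^(1/3) = 7.62×10⁻¹¹ mol/L
For PbCO₃: [CO₃²⁻] = (Ksp/[Pb²⁺]) = 1.77×10⁻¹² mol/L
Since PbCO₃ needs less CO₃²⁻ to reach saturation, it precipitates first.

PbCO₃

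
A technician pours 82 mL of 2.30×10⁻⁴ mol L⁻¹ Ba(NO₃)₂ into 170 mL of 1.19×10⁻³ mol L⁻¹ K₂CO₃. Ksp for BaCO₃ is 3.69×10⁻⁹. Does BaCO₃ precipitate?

Total volume after mixing = 82 + 170 = 252 mL.
[Ba²⁺] = (2.30×10⁻⁴)(82)/252 = 7.48×10⁻⁵ mol L⁻¹
[CO₃²⁻] = (1.19×10⁻³)(170)/252 = 8.03×10⁻⁴ mol L⁻¹
Q = [Ba²⁺][CO₃²⁻] = 6.01×10⁻⁸
Q = 6.01×10⁻⁸ > Ksp = 3.69×10⁻⁹, so the solution is supersaturated and BaCO₃ precipitates.

Yes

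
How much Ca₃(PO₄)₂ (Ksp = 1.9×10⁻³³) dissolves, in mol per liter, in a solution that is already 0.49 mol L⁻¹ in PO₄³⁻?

6.6×10⁻¹² M

Ca₃(PO₄)₂(s) ⇌ 3 Ca²⁺(aq) + 2 PO₄³⁻(aq)
With PO₄³⁻ already at 0.49 mol L⁻¹ and s small, take [PO₄³⁻] ≈ 0.49 mol L⁻¹ and [Ca²⁺] = 3s.
Ksp = [Ca²⁺]^3[PO₄³⁻]^2 = (3s)^3(0.49)^2
(3s)^3 = 1.9×10⁻³³ / (0.49)^2 = 7.9×10⁻³³
s = 6.6×10⁻¹² mol L⁻¹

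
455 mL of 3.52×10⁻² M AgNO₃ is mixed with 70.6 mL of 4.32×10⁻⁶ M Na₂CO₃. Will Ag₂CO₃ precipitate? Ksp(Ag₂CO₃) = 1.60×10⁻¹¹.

Yes

The combined volume is 525.6 mL.
[Ag⁺] = (3.52×10⁻²)(455)/525.6 = 3.05×10⁻² M
[CO₃²⁻] = (4.32×10⁻⁶)(70.6)/525.6 = 5.80×10⁻⁷ M
Q = [Ag⁺]^2[CO₃²⁻] = 5.39×10⁻¹⁰
Because Q > Ksp (5.39×10⁻¹⁰ vs 1.60×10⁻¹¹), a precipitate of Ag₂CO₃ forms.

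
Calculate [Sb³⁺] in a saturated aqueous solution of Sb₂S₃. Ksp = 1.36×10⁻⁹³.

Sb₂S₃(s) ⇌ 2 Sb³⁺(aq) + 3 S²⁻(aq)
With molar solubility s: [Sb³⁺] = 2s, [S²⁻] = 3s.
Ksp = [Sb³⁺]^2[S²⁻]^3 = (2s)^2 · (3s)^3 = 108s^5 = 1.36×10⁻⁹³
s = 1.05×10⁻¹⁹ mol/L
[Sb³⁺] = 2s = 2.09×10⁻¹⁹ mol/L

2.09×10⁻¹⁹ M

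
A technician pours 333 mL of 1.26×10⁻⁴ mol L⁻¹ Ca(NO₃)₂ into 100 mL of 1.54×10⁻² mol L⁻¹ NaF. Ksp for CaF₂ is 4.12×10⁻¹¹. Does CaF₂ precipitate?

The combined volume is 433 mL.
[Ca²⁺] = (1.26×10⁻⁴)(333)/433 = 9.69×10⁻⁵ mol L⁻¹
[F⁻] = (1.54×10⁻²)(100)/433 = 3.56×10⁻³ mol L⁻¹
Q = [Ca²⁺][F⁻]^2 = 1.23×10⁻⁹
Because Q > Ksp (1.23×10⁻⁹ vs 4.12×10⁻¹¹), a precipitate of CaF₂ forms.

Yes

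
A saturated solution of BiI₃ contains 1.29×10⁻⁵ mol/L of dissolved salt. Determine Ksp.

Ksp = 7.48×10⁻¹⁹

BiI₃(s) ⇌ Bi³⁺(aq) + 3 I⁻(aq)
Let s be the molar solubility. Then [Bi³⁺] = s and [I⁻] = 3s.
Ksp = [Bi³⁺][I⁻]^3 = s · (3s)^3 = 27s^4
Ksp = 27 × (1.29×10⁻⁵)^4 = 7.48×10⁻¹⁹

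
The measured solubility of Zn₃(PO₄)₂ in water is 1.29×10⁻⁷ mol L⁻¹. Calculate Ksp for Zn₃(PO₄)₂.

Ksp = 3.86×10⁻³³

Zn₃(PO₄)₂(s) ⇌ 3 Zn²⁺(aq) + 2 PO₄³⁻(aq)
With molar solubility s: [Zn²⁺] = 3s, [PO₄³⁻] = 2s.
Ksp = [Zn²⁺]^3[PO₄³⁻]^2 = (3s)^3 · (2s)^2 = 108s^5
Ksp = 108 × (1.29×10⁻⁷)^5 = 3.86×10⁻³³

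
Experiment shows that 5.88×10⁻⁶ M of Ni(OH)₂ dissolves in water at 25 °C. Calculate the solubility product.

Ni(OH)₂(s) ⇌ Ni²⁺(aq) + 2 OH⁻(aq)
For each mole of Ni(OH)₂ that dissolves per liter, [Ni²⁺] = s and [OH⁻] = 2s; let s denote this solubility.
Ksp = [Ni²⁺][OH⁻]^2 = s · (2s)^2 = 4s^3
Ksp = 4 × (5.88×10⁻⁶)^3 = 8.13×10⁻¹⁶

Ksp = 8.13×10⁻¹⁶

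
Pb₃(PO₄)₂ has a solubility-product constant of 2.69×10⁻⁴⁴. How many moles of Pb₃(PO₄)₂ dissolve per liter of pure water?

7.57×10⁻¹⁰ M

Pb₃(PO₄)₂(s) ⇌ 3 Pb²⁺(aq) + 2 PO₄³⁻(aq)
With molar solubility s: [Pb²⁺] = 3s, [PO₄³⁻] = 2s.
Ksp = [Pb²⁺]^3[PO₄³⁻]^2 = (3s)^3 · (2s)^2 = 108s^5
108s^5 = 2.69×10⁻⁴⁴  ⇒  s^5 = 2.49×10⁻⁴⁶
s = (2.49×10⁻⁴⁶)^(1/5) = 7.57×10⁻¹⁰ mol/L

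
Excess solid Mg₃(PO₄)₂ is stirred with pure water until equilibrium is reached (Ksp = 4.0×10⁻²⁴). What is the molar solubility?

Mg₃(PO₄)₂(s) ⇌ 3 Mg²⁺(aq) + 2 PO₄³⁻(aq)
If s mol/L of Mg₃(PO₄)₂ dissolves, [Mg²⁺] = 3s and [PO₄³⁻] = 2s.
Ksp = [Mg²⁺]^3[PO₄³⁻]^2 = (3s)^3 · (2s)^2 = 108s^5
108s^5 = 4.0×10⁻²⁴  ⇒  s^5 = 3.7×10⁻²⁶
s = 8.2×10⁻⁶ mol L⁻¹

8.2×10⁻⁶ M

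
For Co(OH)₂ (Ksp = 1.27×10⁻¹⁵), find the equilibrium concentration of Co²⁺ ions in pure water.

6.82×10⁻⁶ M

Co(OH)₂(s) ⇌ Co²⁺(aq) + 2 OH⁻(aq)
Let s be the molar solubility. Then [Co²⁺] = s and [OH⁻] = 2s.
Ksp = [Co²⁺][OH⁻]^2 = s · (2s)^2 = 4s^3 = 1.27×10⁻¹⁵
s = 6.82×10⁻⁶ mol/L
[Co²⁺] = s = 6.82×10⁻⁶ mol/L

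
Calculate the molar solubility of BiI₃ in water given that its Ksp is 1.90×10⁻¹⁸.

1.63×10⁻⁵ M

BiI₃(s) ⇌ Bi³⁺(aq) + 3 I⁻(aq)
Call the molar solubility s, so that [Bi³⁺] = s and [I⁻] = 3s.
Ksp = [Bi³⁺][I⁻]^3 = s · (3s)^3 = 27s^4
27s^4 = 1.90×10⁻¹⁸  ⇒  s^4 = 7.04×10⁻²⁰
Taking the 4th root, s = 1.63×10⁻⁵ M.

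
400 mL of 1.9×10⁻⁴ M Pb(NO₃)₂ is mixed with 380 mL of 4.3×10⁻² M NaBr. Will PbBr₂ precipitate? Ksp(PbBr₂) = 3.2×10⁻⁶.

After mixing, V = 400 mL + 380 mL = 780 mL.
[Pb²⁺] = (1.9×10⁻⁴)(400)/780 = 9.7×10⁻⁵ M
[Br⁻] = (4.3×10⁻²)(380)/780 = 2.1×10⁻² M
Q = [Pb²⁺][Br⁻]^2 = 4.3×10⁻⁸
Q = 4.3×10⁻⁸ < Ksp = 3.2×10⁻⁶, so the solution is unsaturated and no precipitate forms.

No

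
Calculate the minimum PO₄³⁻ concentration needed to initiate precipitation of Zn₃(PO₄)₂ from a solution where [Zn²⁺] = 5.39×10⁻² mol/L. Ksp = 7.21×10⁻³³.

6.79×10⁻¹⁵ M

Precipitation of each salt begins when its ion product equals Ksp.
Zn₃(PO₄)₂(s) ⇌ 3 Zn²⁺(aq) + 2 PO₄³⁻(aq)
Ksp = [Zn²⁺]^3[PO₄³⁻]^2 = [PO₄³⁻]^2(5.39×10⁻²)^3
[PO₄³⁻]^2 = 7.21×10⁻³³ / (5.39×10⁻²)^3 = 4.60×10⁻²⁹
[PO₄³⁻] = 6.79×10⁻¹⁵ mol/L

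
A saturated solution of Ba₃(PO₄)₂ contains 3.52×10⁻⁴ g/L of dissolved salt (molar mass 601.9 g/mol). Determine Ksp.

Ksp = 7.39×10⁻³⁰

Convert to molarity: s = 3.52×10⁻⁴ / 601.9 = 5.8481×10⁻⁷ mol/L
Ba₃(PO₄)₂(s) ⇌ 3 Ba²⁺(aq) + 2 PO₄³⁻(aq)
With molar solubility s: [Ba²⁺] = 3s, [PO₄³⁻] = 2s.
Ksp = [Ba²⁺]^3[PO₄³⁻]^2 = (3s)^3 · (2s)^2 = 108s^5
Ksp = 108 × (5.8481×10⁻⁷)^5 = 7.39×10⁻³⁰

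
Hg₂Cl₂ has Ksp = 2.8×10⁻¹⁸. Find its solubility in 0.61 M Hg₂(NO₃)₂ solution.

1.1×10⁻⁹ M

Hg₂Cl₂(s) ⇌ Hg₂²⁺(aq) + 2 Cl⁻(aq)
Hg₂²⁺ is already present at 0.61 M. If s mol/L of Hg₂Cl₂ dissolves, [Cl⁻] = 2s while [Hg₂²⁺] ≈ 0.61 M.
Ksp = [Hg₂²⁺][Cl⁻]^2 = (0.61)(2s)^2
(2s)^2 = 2.8×10⁻¹⁸ / (0.61) = 4.6×10⁻¹⁸
s = 1.1×10⁻⁹ M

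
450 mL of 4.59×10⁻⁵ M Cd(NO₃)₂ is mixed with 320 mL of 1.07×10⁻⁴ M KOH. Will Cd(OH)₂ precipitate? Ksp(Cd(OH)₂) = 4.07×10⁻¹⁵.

Yes

The combined volume is 770 mL.
[Cd²⁺] = (4.59×10⁻⁵)(450)/770 = 2.68×10⁻⁵ M
[OH⁻] = (1.07×10⁻⁴)(320)/770 = 4.45×10⁻⁵ M
Q = [Cd²⁺][OH⁻]^2 = 5.30×10⁻¹⁴
Since Q (5.30×10⁻¹⁴) exceeds Ksp (4.07×10⁻¹⁵), Cd(OH)₂ will precipitate.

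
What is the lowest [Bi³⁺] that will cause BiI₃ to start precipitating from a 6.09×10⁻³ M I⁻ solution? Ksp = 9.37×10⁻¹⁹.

4.15×10⁻¹² M

Precipitation begins when Q = Ksp.
BiI₃(s) ⇌ Bi³⁺(aq) + 3 I⁻(aq)
Ksp = [Bi³⁺][I⁻]^3 = [Bi³⁺](6.09×10⁻³)^3
[Bi³⁺] = 9.37×10⁻¹⁹ / (6.09×10⁻³)^3 = 4.15×10⁻¹²
[Bi³⁺] = 4.15×10⁻¹² M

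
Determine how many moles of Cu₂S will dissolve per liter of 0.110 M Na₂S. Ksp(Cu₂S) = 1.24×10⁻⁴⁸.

1.68×10⁻²⁴ M

Cu₂S(s) ⇌ 2 Cu⁺(aq) + S²⁻(aq)
S²⁻ is already present at 0.110 M. If s mol/L of Cu₂S dissolves, [Cu⁺] = 2s while [S²⁻] ≈ 0.110 M.
Ksp = [Cu⁺]^2[S²⁻] = (2s)^2(0.110)
(2s)^2 = 1.24×10⁻⁴⁸ / (0.110) = 1.13×10⁻⁴⁷
s = 1.68×10⁻²⁴ M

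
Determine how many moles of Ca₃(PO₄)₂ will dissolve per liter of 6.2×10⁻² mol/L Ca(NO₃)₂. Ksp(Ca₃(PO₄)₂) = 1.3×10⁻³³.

Ca₃(PO₄)₂(s) ⇌ 3 Ca²⁺(aq) + 2 PO₄³⁻(aq)
With Ca²⁺ already at 6.2×10⁻² mol/L and s small, take [Ca²⁺] ≈ 6.2×10⁻² mol/L and [PO₄³⁻] = 2s.
Ksp = [Ca²⁺]^3[PO₄³⁻]^2 = (6.2×10⁻²)^3(2s)^2
(2s)^2 = 1.3×10⁻³³ / (6.2×10⁻²)^3 = 5.5×10⁻³⁰
s = 1.2×10⁻¹⁵ mol/L

1.2×10⁻¹⁵ M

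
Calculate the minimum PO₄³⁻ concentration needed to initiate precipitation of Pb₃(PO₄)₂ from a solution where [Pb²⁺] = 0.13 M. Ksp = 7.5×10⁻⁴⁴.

Each salt precipitates once Q = Ksp for that salt.
Pb₃(PO₄)₂(s) ⇌ 3 Pb²⁺(aq) + 2 PO₄³⁻(aq)
Ksp = [Pb²⁺]^3[PO₄³⁻]^2 = [PO₄³⁻]^2(0.13)^3
[PO₄³⁻]^2 = 7.5×10⁻⁴⁴ / (0.13)^3 = 3.4×10⁻⁴¹
[PO₄³⁻] = 5.8×10⁻²¹ M

5.8×10⁻²¹ M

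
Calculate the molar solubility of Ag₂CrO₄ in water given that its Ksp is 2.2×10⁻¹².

Ag₂CrO₄(s) ⇌ 2 Ag⁺(aq) + CrO₄²⁻(aq)
With molar solubility s: [Ag⁺] = 2s, [CrO₄²⁻] = s.
Ksp = [Ag⁺]^2[CrO₄²⁻] = (2s)^2 · s = 4s^3
4s^3 = 2.2×10⁻¹²  ⇒  s^3 = 5.5×10⁻¹³
Taking the 3rd root, s = 8.2×10⁻⁵ mol/L.

8.2×10⁻⁵ M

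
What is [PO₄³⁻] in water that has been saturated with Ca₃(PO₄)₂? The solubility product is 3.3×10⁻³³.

2.5×10⁻⁷ M

Ca₃(PO₄)₂(s) ⇌ 3 Ca²⁺(aq) + 2 PO₄³⁻(aq)
Let s be the molar solubility. Then [Ca²⁺] = 3s and [PO₄³⁻] = 2s.
Ksp = [Ca²⁺]^3[PO₄³⁻]^2 = (3s)^3 · (2s)^2 = 108s^5 = 3.3×10⁻³³
s = 1.3×10⁻⁷ mol/L
[PO₄³⁻] = 2s = 2.5×10⁻⁷ mol/L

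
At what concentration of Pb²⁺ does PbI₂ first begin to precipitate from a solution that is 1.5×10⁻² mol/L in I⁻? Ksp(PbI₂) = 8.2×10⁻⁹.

A salt starts to precipitate once the ion product Q reaches its Ksp.
PbI₂(s) ⇌ Pb²⁺(aq) + 2 I⁻(aq)
Ksp = [Pb²⁺][I⁻]^2 = [Pb²⁺](1.5×10⁻²)^2
[Pb²⁺] = 8.2×10⁻⁹ / (1.5×10⁻²)^2 = 3.6×10⁻⁵
[Pb²⁺] = 3.6×10⁻⁵ mol/L

3.6×10⁻⁵ M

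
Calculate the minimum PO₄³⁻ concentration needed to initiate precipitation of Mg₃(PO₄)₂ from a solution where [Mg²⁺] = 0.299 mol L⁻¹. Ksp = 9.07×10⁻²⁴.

1.84×10⁻¹¹ M

Each salt precipitates once Q = Ksp for that salt.
Mg₃(PO₄)₂(s) ⇌ 3 Mg²⁺(aq) + 2 PO₄³⁻(aq)
Ksp = [Mg²⁺]^3[PO₄³⁻]^2 = [PO₄³⁻]^2(0.299)^3
[PO₄³⁻]^2 = 9.07×10⁻²⁴ / (0.299)^3 = 3.39×10⁻²²
[PO₄³⁻] = 1.84×10⁻¹¹ mol L⁻¹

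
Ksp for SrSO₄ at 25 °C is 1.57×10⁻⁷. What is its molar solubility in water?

3.96×10⁻⁴ M

SrSO₄(s) ⇌ Sr²⁺(aq) + SO₄²⁻(aq)
Let s be the molar solubility. Then [Sr²⁺] = s and [SO₄²⁻] = s.
Ksp = [Sr²⁺][SO₄²⁻] = s · s = s^2
s^2 = 1.57×10⁻⁷
s = (1.57×10⁻⁷)^(1/2) = 3.96×10⁻⁴ mol L⁻¹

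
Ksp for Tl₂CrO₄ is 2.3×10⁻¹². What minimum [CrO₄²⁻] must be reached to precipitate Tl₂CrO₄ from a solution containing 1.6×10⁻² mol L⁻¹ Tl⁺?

9.0×10⁻⁹ M

Precipitation begins when Q = Ksp.
Tl₂CrO₄(s) ⇌ 2 Tl⁺(aq) + CrO₄²⁻(aq)
Ksp = [Tl⁺]^2[CrO₄²⁻] = [CrO₄²⁻](1.6×10⁻²)^2
[CrO₄²⁻] = 2.3×10⁻¹² / (1.6×10⁻²)^2 = 9.0×10⁻⁹
[CrO₄²⁻] = 9.0×10⁻⁹ mol L⁻¹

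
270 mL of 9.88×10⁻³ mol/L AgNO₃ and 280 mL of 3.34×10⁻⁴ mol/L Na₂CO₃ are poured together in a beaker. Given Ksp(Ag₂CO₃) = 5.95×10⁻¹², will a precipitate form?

The combined volume is 550 mL.
[Ag⁺] = (9.88×10⁻³)(270)/550 = 4.85×10⁻³ mol/L
[CO₃²⁻] = (3.34×10⁻⁴)(280)/550 = 1.70×10⁻⁴ mol/L
Q = [Ag⁺]^2[CO₃²⁻] = 4.00×10⁻⁹
Since Q (4.00×10⁻⁹) exceeds Ksp (5.95×10⁻¹²), Ag₂CO₃ will precipitate.

Yes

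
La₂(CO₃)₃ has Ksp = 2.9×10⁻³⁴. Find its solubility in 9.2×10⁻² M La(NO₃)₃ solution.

1.1×10⁻¹¹ M

La₂(CO₃)₃(s) ⇌ 2 La³⁺(aq) + 3 CO₃²⁻(aq)
La³⁺ is already present at 9.2×10⁻² M. If s mol/L of La₂(CO₃)₃ dissolves, [CO₃²⁻] = 3s while [La³⁺] ≈ 9.2×10⁻² M.
Ksp = [La³⁺]^2[CO₃²⁻]^3 = (9.2×10⁻²)^2(3s)^3
(3s)^3 = 2.9×10⁻³⁴ / (9.2×10⁻²)^2 = 3.4×10⁻³²
s = 1.1×10⁻¹¹ M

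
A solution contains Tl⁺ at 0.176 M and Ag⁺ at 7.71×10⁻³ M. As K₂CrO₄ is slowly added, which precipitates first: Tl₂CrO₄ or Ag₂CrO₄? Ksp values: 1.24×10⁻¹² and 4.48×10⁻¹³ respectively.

Tl₂CrO₄

Precipitation of each salt begins when its ion product equals Ksp.
For Tl₂CrO₄: [CrO₄²⁻] = (Ksp/[Tl⁺]^2) = 4.00×10⁻¹¹ M
For Ag₂CrO₄: [CrO₄²⁻] = (Ksp/[Ag⁺]^2) = 7.54×10⁻⁹ M
The smaller threshold [CrO₄²⁻] is reached first, so Tl₂CrO₄ precipitates first.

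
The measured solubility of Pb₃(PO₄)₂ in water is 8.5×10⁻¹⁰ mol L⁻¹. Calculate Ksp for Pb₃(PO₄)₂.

Ksp = 4.8×10⁻⁴⁴

Pb₃(PO₄)₂(s) ⇌ 3 Pb²⁺(aq) + 2 PO₄³⁻(aq)
Let s be the molar solubility. Then [Pb²⁺] = 3s and [PO₄³⁻] = 2s.
Ksp = [Pb²⁺]^3[PO₄³⁻]^2 = (3s)^3 · (2s)^2 = 108s^5
Ksp = 108 × (8.5×10⁻¹⁰)^5 = 4.8×10⁻⁴⁴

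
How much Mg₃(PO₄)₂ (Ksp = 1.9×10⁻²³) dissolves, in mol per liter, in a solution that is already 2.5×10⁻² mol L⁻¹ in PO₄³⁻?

1.0×10⁻⁷ M

Mg₃(PO₄)₂(s) ⇌ 3 Mg²⁺(aq) + 2 PO₄³⁻(aq)
The solution already contains PO₄³⁻ at 2.5×10⁻² mol L⁻¹. Let s be the molar solubility of Mg₃(PO₄)₂.
[PO₄³⁻] ≈ 2.5×10⁻² mol L⁻¹ (common ion dominates); [Mg²⁺] = 3s.
Ksp = [Mg²⁺]^3[PO₄³⁻]^2 = (3s)^3(2.5×10⁻²)^2
(3s)^3 = 1.9×10⁻²³ / (2.5×10⁻²)^2 = 3.0×10⁻²⁰
s = 1.0×10⁻⁷ mol L⁻¹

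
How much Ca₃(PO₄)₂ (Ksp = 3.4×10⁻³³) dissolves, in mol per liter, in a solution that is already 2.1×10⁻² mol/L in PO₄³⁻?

6.6×10⁻¹¹ M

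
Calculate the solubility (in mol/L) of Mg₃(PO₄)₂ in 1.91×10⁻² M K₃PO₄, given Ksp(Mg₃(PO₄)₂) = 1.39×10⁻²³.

1.12×10⁻⁷ M

Mg₃(PO₄)₂(s) ⇌ 3 Mg²⁺(aq) + 2 PO₄³⁻(aq)
Let s be the solubility of Mg₃(PO₄)₂ here. The common ion gives [PO₄³⁻] ≈ 1.91×10⁻² M, and [Mg²⁺] = 3s.
Ksp = [Mg²⁺]^3[PO₄³⁻]^2 = (3s)^3(1.91×10⁻²)^2
(3s)^3 = 1.39×10⁻²³ / (1.91×10⁻²)^2 = 3.81×10⁻²⁰
s = 1.12×10⁻⁷ M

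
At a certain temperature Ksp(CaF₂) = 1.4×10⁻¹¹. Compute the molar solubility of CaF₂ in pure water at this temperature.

1.5×10⁻⁴ M

CaF₂(s) ⇌ Ca²⁺(aq) + 2 F⁻(aq)
If s mol/L of CaF₂ dissolves, [Ca²⁺] = s and [F⁻] = 2s.
Ksp = [Ca²⁺][F⁻]^2 = s · (2s)^2 = 4s^3
4s^3 = 1.4×10⁻¹¹  ⇒  s^3 = 3.5×10⁻¹²
Taking the 3rd root, s = 1.5×10⁻⁴ mol/L.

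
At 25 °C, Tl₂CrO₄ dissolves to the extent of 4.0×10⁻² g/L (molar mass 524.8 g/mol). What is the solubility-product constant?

s = (4.0×10⁻² g L⁻¹)/(524.8 g mol⁻¹) = 7.622×10⁻⁵ M
Tl₂CrO₄(s) ⇌ 2 Tl⁺(aq) + CrO₄²⁻(aq)
With molar solubility s: [Tl⁺] = 2s, [CrO₄²⁻] = s.
Ksp = [Tl⁺]^2[CrO₄²⁻] = (2s)^2 · s = 4s^3
Ksp = 4 × (7.622×10⁻⁵)^3 = 1.8×10⁻¹²

Ksp = 1.8×10⁻¹²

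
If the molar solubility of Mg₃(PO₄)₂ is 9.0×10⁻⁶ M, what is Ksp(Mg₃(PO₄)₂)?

Ksp = 6.4×10⁻²⁴

Mg₃(PO₄)₂(s) ⇌ 3 Mg²⁺(aq) + 2 PO₄³⁻(aq)
If s mol/L of Mg₃(PO₄)₂ dissolves, [Mg²⁺] = 3s and [PO₄³⁻] = 2s.
Ksp = [Mg²⁺]^3[PO₄³⁻]^2 = (3s)^3 · (2s)^2 = 108s^5
Ksp = 108 × (9.0×10⁻⁶)^5 = 6.4×10⁻²⁴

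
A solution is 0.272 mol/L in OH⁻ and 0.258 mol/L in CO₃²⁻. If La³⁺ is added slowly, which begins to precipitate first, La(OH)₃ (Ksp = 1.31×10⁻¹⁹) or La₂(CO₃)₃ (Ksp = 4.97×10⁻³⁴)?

Precipitation begins when Q = Ksp.
For La(OH)₃: [La³⁺] = (Ksp/[OH⁻]^3) = 6.51×10⁻¹⁸ mol/L
For La₂(CO₃)₃: [La³⁺] = (Ksp/[CO₃²⁻]^3)^(1/2) = 1.70×10⁻¹⁶ mol/L
The smaller threshold [La³⁺] is reached first, so La(OH)₃ precipitates first.

La(OH)₃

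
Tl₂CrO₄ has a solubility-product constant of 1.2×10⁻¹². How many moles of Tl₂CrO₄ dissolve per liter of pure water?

6.7×10⁻⁵ M

Tl₂CrO₄(s) ⇌ 2 Tl⁺(aq) + CrO₄²⁻(aq)
Let s be the molar solubility. Then [Tl⁺] = 2s and [CrO₄²⁻] = s.
Ksp = [Tl⁺]^2[CrO₄²⁻] = (2s)^2 · s = 4s^3
4s^3 = 1.2×10⁻¹²  ⇒  s^3 = 3.0×10⁻¹³
s = (3.0×10⁻¹³)^(1/3) = 6.7×10⁻⁵ mol L⁻¹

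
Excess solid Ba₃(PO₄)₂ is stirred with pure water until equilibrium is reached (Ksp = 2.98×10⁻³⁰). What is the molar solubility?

4.88×10⁻⁷ M

Ba₃(PO₄)₂(s) ⇌ 3 Ba²⁺(aq) + 2 PO₄³⁻(aq)
With molar solubility s: [Ba²⁺] = 3s, [PO₄³⁻] = 2s.
Ksp = [Ba²⁺]^3[PO₄³⁻]^2 = (3s)^3 · (2s)^2 = 108s^5
108s^5 = 2.98×10⁻³⁰  ⇒  s^5 = 2.76×10⁻³²
s = 4.88×10⁻⁷ M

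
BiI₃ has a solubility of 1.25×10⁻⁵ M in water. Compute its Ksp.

BiI₃(s) ⇌ Bi³⁺(aq) + 3 I⁻(aq)
Let s be the molar solubility. Then [Bi³⁺] = s and [I⁻] = 3s.
Ksp = [Bi³⁺][I⁻]^3 = s · (3s)^3 = 27s^4
Ksp = 27 × (1.25×10⁻⁵)^4 = 6.59×10⁻¹⁹

Ksp = 6.59×10⁻¹⁹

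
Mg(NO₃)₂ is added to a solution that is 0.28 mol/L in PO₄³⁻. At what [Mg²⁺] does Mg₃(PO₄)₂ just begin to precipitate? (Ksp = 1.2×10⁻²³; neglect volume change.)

The threshold for precipitation is Q = Ksp.
Mg₃(PO₄)₂(s) ⇌ 3 Mg²⁺(aq) + 2 PO₄³⁻(aq)
Ksp = [Mg²⁺]^3[PO₄³⁻]^2 = [Mg²⁺]^3(0.28)^2
[Mg²⁺]^3 = 1.2×10⁻²³ / (0.28)^2 = 1.5×10⁻²²
[Mg²⁺] = 5.3×10⁻⁸ mol/L

5.3×10⁻⁸ M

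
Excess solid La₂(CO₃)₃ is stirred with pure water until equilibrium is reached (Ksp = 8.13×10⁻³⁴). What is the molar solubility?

La₂(CO₃)₃(s) ⇌ 2 La³⁺(aq) + 3 CO₃²⁻(aq)
Let s be the molar solubility. Then [La³⁺] = 2s and [CO₃²⁻] = 3s.
Ksp = [La³⁺]^2[CO₃²⁻]^3 = (2s)^2 · (3s)^3 = 108s^5
108s^5 = 8.13×10⁻³⁴  ⇒  s^5 = 7.53×10⁻³⁶
s = (7.53×10⁻³⁶)^(1/5) = 9.45×10⁻⁸ M

9.45×10⁻⁸ M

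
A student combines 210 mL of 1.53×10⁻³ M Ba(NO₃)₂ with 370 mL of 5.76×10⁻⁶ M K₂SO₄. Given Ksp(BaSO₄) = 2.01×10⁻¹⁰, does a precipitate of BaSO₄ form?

The combined volume is 580 mL.
[Ba²⁺] = (1.53×10⁻³)(210)/580 = 5.54×10⁻⁴ M
[SO₄²⁻] = (5.76×10⁻⁶)(370)/580 = 3.67×10⁻⁶ M
Q = [Ba²⁺][SO₄²⁻] = 2.04×10⁻⁹
Since Q (2.04×10⁻⁹) exceeds Ksp (2.01×10⁻¹⁰), BaSO₄ will precipitate.

Yes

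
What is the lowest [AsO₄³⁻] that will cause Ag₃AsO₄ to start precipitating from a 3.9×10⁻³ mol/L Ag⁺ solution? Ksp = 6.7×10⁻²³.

1.1×10⁻¹⁵ M

The threshold for precipitation is Q = Ksp.
Ag₃AsO₄(s) ⇌ 3 Ag⁺(aq) + AsO₄³⁻(aq)
Ksp = [Ag⁺]^3[AsO₄³⁻] = [AsO₄³⁻](3.9×10⁻³)^3
[AsO₄³⁻] = 6.7×10⁻²³ / (3.9×10⁻³)^3 = 1.1×10⁻¹⁵
[AsO₄³⁻] = 1.1×10⁻¹⁵ mol/L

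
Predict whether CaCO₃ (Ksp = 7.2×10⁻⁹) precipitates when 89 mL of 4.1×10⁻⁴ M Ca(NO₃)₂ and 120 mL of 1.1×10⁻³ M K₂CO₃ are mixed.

Yes

Total volume after mixing = 89 + 120 = 209 mL.
[Ca²⁺] = (4.1×10⁻⁴)(89)/209 = 1.7×10⁻⁴ M
[CO₃²⁻] = (1.1×10⁻³)(120)/209 = 6.3×10⁻⁴ M
Q = [Ca²⁺][CO₃²⁻] = 1.1×10⁻⁷
Because Q > Ksp (1.1×10⁻⁷ vs 7.2×10⁻⁹), a precipitate of CaCO₃ forms.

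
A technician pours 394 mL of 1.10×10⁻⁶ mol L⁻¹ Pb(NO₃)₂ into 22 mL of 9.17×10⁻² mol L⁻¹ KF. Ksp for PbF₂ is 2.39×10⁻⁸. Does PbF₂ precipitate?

No

The combined volume is 416 mL.
[Pb²⁺] = (1.10×10⁻⁶)(394)/416 = 1.04×10⁻⁶ mol L⁻¹
[F⁻] = (9.17×10⁻²)(22)/416 = 4.85×10⁻³ mol L⁻¹
Q = [Pb²⁺][F⁻]^2 = 2.45×10⁻¹¹
Since Q (2.45×10⁻¹¹) is less than Ksp (2.39×10⁻⁸), no PbF₂ precipitates.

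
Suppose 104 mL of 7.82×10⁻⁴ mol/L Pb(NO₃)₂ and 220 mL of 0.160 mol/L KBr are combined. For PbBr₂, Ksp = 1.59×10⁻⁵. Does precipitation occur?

No

After mixing, V = 104 mL + 220 mL = 324 mL.
[Pb²⁺] = (7.82×10⁻⁴)(104)/324 = 2.51×10⁻⁴ mol/L
[Br⁻] = (0.160)(220)/324 = 0.109 mol/L
Q = [Pb²⁺][Br⁻]^2 = 2.96×10⁻⁶
Q = 2.96×10⁻⁶ < Ksp = 1.59×10⁻⁵, so the solution is unsaturated and no precipitate forms.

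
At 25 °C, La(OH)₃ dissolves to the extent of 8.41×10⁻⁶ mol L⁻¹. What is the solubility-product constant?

Ksp = 1.35×10⁻¹⁹

La(OH)₃(s) ⇌ La³⁺(aq) + 3 OH⁻(aq)
Call the molar solubility s, so that [La³⁺] = s and [OH⁻] = 3s.
Ksp = [La³⁺][OH⁻]^3 = s · (3s)^3 = 27s^4
Ksp = 27 × (8.41×10⁻⁶)^4 = 1.35×10⁻¹⁹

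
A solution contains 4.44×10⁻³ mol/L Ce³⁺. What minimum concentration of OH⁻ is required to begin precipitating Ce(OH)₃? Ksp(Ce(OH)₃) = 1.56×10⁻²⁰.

Precipitation begins when Q = Ksp.
Ce(OH)₃(s) ⇌ Ce³⁺(aq) + 3 OH⁻(aq)
Ksp = [Ce³⁺][OH⁻]^3 = [OH⁻]^3(4.44×10⁻³)
[OH⁻]^3 = 1.56×10⁻²⁰ / (4.44×10⁻³) = 3.51×10⁻¹⁸
[OH⁻] = 1.52×10⁻⁶ mol/L

1.52×10⁻⁶ M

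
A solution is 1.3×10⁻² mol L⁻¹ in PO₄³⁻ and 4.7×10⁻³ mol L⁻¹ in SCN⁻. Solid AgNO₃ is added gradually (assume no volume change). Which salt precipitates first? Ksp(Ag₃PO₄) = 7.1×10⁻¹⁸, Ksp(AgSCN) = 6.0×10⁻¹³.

AgSCN

The threshold for precipitation is Q = Ksp.
For Ag₃PO₄: [Ag⁺] = (Ksp/[PO₄³⁻])^(1/3) = 8.2×10⁻⁶ mol L⁻¹
For AgSCN: [Ag⁺] = (Ksp/[SCN⁻]) = 1.3×10⁻¹⁰ mol L⁻¹
Since AgSCN needs less Ag⁺ to reach saturation, it precipitates first.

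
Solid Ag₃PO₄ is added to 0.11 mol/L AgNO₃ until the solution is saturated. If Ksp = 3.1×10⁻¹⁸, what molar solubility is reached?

2.3×10⁻¹⁵ M

Ag₃PO₄(s) ⇌ 3 Ag⁺(aq) + PO₄³⁻(aq)
Ag⁺ is already present at 0.11 mol/L. If s mol/L of Ag₃PO₄ dissolves, [PO₄³⁻] = s while [Ag⁺] ≈ 0.11 mol/L.
Ksp = [Ag⁺]^3[PO₄³⁻] = (0.11)^3s
s = 3.1×10⁻¹⁸ / (0.11)^3 = 2.3×10⁻¹⁵
s = 2.3×10⁻¹⁵ mol/L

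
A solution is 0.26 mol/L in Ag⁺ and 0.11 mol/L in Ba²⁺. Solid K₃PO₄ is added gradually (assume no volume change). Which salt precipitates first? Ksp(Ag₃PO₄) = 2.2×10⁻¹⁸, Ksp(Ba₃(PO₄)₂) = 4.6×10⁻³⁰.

Each salt precipitates once Q = Ksp for that salt.
For Ag₃PO₄: [PO₄³⁻] = (Ksp/[Ag⁺]^3) = 1.3×10⁻¹⁶ mol/L
For Ba₃(PO₄)₂: [PO₄³⁻] = (Ksp/[Ba²⁺]^3)^(1/2) = 5.9×10⁻¹⁴ mol/L
Ag₃PO₄ requires the lower [PO₄³⁻], so it precipitates first.

Ag₃PO₄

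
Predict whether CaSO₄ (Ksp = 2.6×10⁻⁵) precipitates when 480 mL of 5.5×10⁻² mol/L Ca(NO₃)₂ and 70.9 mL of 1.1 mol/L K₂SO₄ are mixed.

Yes

After mixing, V = 480 mL + 70.9 mL = 550.9 mL.
[Ca²⁺] = (5.5×10⁻²)(480)/550.9 = 4.8×10⁻² mol/L
[SO₄²⁻] = (1.1)(70.9)/550.9 = 0.14 mol/L
Q = [Ca²⁺][SO₄²⁻] = 6.8×10⁻³
Because Q > Ksp (6.8×10⁻³ vs 2.6×10⁻⁵), a precipitate of CaSO₄ forms.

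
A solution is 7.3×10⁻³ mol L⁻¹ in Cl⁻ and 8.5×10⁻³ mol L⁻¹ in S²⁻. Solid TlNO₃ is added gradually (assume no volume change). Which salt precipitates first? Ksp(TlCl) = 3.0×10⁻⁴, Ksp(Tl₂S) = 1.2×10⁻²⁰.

Tl₂S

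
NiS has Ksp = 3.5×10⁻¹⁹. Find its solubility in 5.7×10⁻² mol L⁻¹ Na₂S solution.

6.1×10⁻¹⁸ M

NiS(s) ⇌ Ni²⁺(aq) + S²⁻(aq)
S²⁻ is already present at 5.7×10⁻² mol L⁻¹. If s mol/L of NiS dissolves, [Ni²⁺] = s while [S²⁻] ≈ 5.7×10⁻² mol L⁻¹.
Ksp = [Ni²⁺][S²⁻] = s(5.7×10⁻²)
s = 3.5×10⁻¹⁹ / (5.7×10⁻²) = 6.1×10⁻¹⁸
s = 6.1×10⁻¹⁸ mol L⁻¹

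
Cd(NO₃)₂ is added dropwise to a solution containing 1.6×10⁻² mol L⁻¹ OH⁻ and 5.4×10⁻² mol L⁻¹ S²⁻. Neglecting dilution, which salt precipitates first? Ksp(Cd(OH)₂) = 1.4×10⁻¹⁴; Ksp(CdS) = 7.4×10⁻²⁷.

Each salt precipitates once Q = Ksp for that salt.
For Cd(OH)₂: [Cd²⁺] = (Ksp/[OH⁻]^2) = 5.5×10⁻¹¹ mol L⁻¹
For CdS: [Cd²⁺] = (Ksp/[S²⁻]) = 1.4×10⁻²⁵ mol L⁻¹
Since CdS needs less Cd²⁺ to reach saturation, it precipitates first.

CdS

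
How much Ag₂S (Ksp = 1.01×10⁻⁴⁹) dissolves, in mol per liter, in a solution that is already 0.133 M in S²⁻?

4.36×10⁻²⁵ M

Ag₂S(s) ⇌ 2 Ag⁺(aq) + S²⁻(aq)
With S²⁻ already at 0.133 M and s small, take [S²⁻] ≈ 0.133 M and [Ag⁺] = 2s.
Ksp = [Ag⁺]^2[S²⁻] = (2s)^2(0.133)
(2s)^2 = 1.01×10⁻⁴⁹ / (0.133) = 7.59×10⁻⁴⁹
s = 4.36×10⁻²⁵ M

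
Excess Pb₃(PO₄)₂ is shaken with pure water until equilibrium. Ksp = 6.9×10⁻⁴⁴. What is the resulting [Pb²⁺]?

Pb₃(PO₄)₂(s) ⇌ 3 Pb²⁺(aq) + 2 PO₄³⁻(aq)
If s mol/L of Pb₃(PO₄)₂ dissolves, [Pb²⁺] = 3s and [PO₄³⁻] = 2s.
Ksp = [Pb²⁺]^3[PO₄³⁻]^2 = (3s)^3 · (2s)^2 = 108s^5 = 6.9×10⁻⁴⁴
s = 9.1×10⁻¹⁰ mol L⁻¹
[Pb²⁺] = 3s = 2.7×10⁻⁹ mol L⁻¹

2.7×10⁻⁹ M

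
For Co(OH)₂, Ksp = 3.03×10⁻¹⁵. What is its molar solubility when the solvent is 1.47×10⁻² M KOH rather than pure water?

Co(OH)₂(s) ⇌ Co²⁺(aq) + 2 OH⁻(aq)
Let s be the solubility of Co(OH)₂ here. The common ion gives [OH⁻] ≈ 1.47×10⁻² M, and [Co²⁺] = s.
Ksp = [Co²⁺][OH⁻]^2 = s(1.47×10⁻²)^2
s = 3.03×10⁻¹⁵ / (1.47×10⁻²)^2 = 1.40×10⁻¹¹
s = 1.40×10⁻¹¹ M

1.40×10⁻¹¹ M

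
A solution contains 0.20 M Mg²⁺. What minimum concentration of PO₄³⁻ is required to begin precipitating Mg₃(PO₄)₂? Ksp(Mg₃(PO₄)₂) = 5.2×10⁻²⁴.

2.5×10⁻¹¹ M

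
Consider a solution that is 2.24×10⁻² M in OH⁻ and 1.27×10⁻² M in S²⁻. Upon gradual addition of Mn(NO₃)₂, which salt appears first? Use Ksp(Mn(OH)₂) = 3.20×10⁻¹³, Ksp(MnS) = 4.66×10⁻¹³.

Precipitation begins when Q = Ksp.
For Mn(OH)₂: [Mn²⁺] = (Ksp/[OH⁻]^2) = 6.38×10⁻¹⁰ M
For MnS: [Mn²⁺] = (Ksp/[S²⁻]) = 3.67×10⁻¹¹ M
MnS requires the lower [Mn²⁺], so it precipitates first.

MnS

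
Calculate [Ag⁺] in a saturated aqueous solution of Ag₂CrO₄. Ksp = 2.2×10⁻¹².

Ag₂CrO₄(s) ⇌ 2 Ag⁺(aq) + CrO₄²⁻(aq)
For each mole of Ag₂CrO₄ that dissolves per liter, [Ag⁺] = 2s and [CrO₄²⁻] = s; let s denote this solubility.
Ksp = [Ag⁺]^2[CrO₄²⁻] = (2s)^2 · s = 4s^3 = 2.2×10⁻¹²
s = 8.2×10⁻⁵ mol/L
[Ag⁺] = 2s = 1.6×10⁻⁴ mol/L

1.6×10⁻⁴ M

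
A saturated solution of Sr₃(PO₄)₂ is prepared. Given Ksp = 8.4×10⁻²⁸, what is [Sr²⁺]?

Sr₃(PO₄)₂(s) ⇌ 3 Sr²⁺(aq) + 2 PO₄³⁻(aq)
Call the molar solubility s, so that [Sr²⁺] = 3s and [PO₄³⁻] = 2s.
Ksp = [Sr²⁺]^3[PO₄³⁻]^2 = (3s)^3 · (2s)^2 = 108s^5 = 8.4×10⁻²⁸
s = 1.5×10⁻⁶ mol/L
[Sr²⁺] = 3s = 4.5×10⁻⁶ mol/L

4.5×10⁻⁶ M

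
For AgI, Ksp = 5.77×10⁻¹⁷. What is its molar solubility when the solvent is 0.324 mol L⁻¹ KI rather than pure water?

1.78×10⁻¹⁶ M

AgI(s) ⇌ Ag⁺(aq) + I⁻(aq)
The solution already contains I⁻ at 0.324 mol L⁻¹. Let s be the molar solubility of AgI.
[I⁻] ≈ 0.324 mol L⁻¹ (common ion dominates); [Ag⁺] = s.
Ksp = [Ag⁺][I⁻] = s(0.324)
s = 5.77×10⁻¹⁷ / (0.324) = 1.78×10⁻¹⁶
s = 1.78×10⁻¹⁶ mol L⁻¹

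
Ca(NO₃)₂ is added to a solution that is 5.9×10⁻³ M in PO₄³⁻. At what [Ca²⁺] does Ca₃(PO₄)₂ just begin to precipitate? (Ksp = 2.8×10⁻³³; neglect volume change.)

4.3×10⁻¹⁰ M

Precipitation of each salt begins when its ion product equals Ksp.
Ca₃(PO₄)₂(s) ⇌ 3 Ca²⁺(aq) + 2 PO₄³⁻(aq)
Ksp = [Ca²⁺]^3[PO₄³⁻]^2 = [Ca²⁺]^3(5.9×10⁻³)^2
[Ca²⁺]^3 = 2.8×10⁻³³ / (5.9×10⁻³)^2 = 8.0×10⁻²⁹
[Ca²⁺] = 4.3×10⁻¹⁰ M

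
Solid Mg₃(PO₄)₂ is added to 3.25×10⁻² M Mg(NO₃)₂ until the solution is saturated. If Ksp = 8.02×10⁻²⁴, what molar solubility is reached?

2.42×10⁻¹⁰ M

Mg₃(PO₄)₂(s) ⇌ 3 Mg²⁺(aq) + 2 PO₄³⁻(aq)
Mg²⁺ is already present at 3.25×10⁻² M. If s mol/L of Mg₃(PO₄)₂ dissolves, [PO₄³⁻] = 2s while [Mg²⁺] ≈ 3.25×10⁻² M.
Ksp = [Mg²⁺]^3[PO₄³⁻]^2 = (3.25×10⁻²)^3(2s)^2
(2s)^2 = 8.02×10⁻²⁴ / (3.25×10⁻²)^3 = 2.34×10⁻¹⁹
s = 2.42×10⁻¹⁰ M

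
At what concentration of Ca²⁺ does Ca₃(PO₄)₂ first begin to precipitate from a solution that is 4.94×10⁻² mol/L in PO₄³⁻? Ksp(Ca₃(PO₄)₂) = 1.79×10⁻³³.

A salt starts to precipitate once the ion product Q reaches its Ksp.
Ca₃(PO₄)₂(s) ⇌ 3 Ca²⁺(aq) + 2 PO₄³⁻(aq)
Ksp = [Ca²⁺]^3[PO₄³⁻]^2 = [Ca²⁺]^3(4.94×10⁻²)^2
[Ca²⁺]^3 = 1.79×10⁻³³ / (4.94×10⁻²)^2 = 7.33×10⁻³¹
[Ca²⁺] = 9.02×10⁻¹¹ mol/L

9.02×10⁻¹¹ M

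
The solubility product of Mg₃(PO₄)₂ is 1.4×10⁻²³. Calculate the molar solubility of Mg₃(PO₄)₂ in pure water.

Mg₃(PO₄)₂(s) ⇌ 3 Mg²⁺(aq) + 2 PO₄³⁻(aq)
For each mole of Mg₃(PO₄)₂ that dissolves per liter, [Mg²⁺] = 3s and [PO₄³⁻] = 2s; let s denote this solubility.
Ksp = [Mg²⁺]^3[PO₄³⁻]^2 = (3s)^3 · (2s)^2 = 108s^5
108s^5 = 1.4×10⁻²³  ⇒  s^5 = 1.3×10⁻²⁵
s = (1.3×10⁻²⁵)^(1/5) = 1.1×10⁻⁵ mol/L

1.1×10⁻⁵ M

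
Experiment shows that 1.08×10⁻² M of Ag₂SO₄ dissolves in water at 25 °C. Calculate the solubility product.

Ag₂SO₄(s) ⇌ 2 Ag⁺(aq) + SO₄²⁻(aq)
Call the molar solubility s, so that [Ag⁺] = 2s and [SO₄²⁻] = s.
Ksp = [Ag⁺]^2[SO₄²⁻] = (2s)^2 · s = 4s^3
Ksp = 4 × (1.08×10⁻²)^3 = 5.04×10⁻⁶

Ksp = 5.04×10⁻⁶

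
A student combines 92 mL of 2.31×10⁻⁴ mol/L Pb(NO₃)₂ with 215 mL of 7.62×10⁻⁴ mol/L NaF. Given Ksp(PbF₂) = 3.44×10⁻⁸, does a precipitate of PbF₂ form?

No

Total volume after mixing = 92 + 215 = 307 mL.
[Pb²⁺] = (2.31×10⁻⁴)(92)/307 = 6.92×10⁻⁵ mol/L
[F⁻] = (7.62×10⁻⁴)(215)/307 = 5.34×10⁻⁴ mol/L
Q = [Pb²⁺][F⁻]^2 = 1.97×10⁻¹¹
Since Q (1.97×10⁻¹¹) is less than Ksp (3.44×10⁻⁸), no PbF₂ precipitates.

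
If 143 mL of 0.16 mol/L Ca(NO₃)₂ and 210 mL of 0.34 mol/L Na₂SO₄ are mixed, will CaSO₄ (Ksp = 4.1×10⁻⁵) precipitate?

Yes

The combined volume is 353 mL.
[Ca²⁺] = (0.16)(143)/353 = 6.5×10⁻² mol/L
[SO₄²⁻] = (0.34)(210)/353 = 0.20 mol/L
Q = [Ca²⁺][SO₄²⁻] = 1.3×10⁻²
Because Q > Ksp (1.3×10⁻² vs 4.1×10⁻⁵), a precipitate of CaSO₄ forms.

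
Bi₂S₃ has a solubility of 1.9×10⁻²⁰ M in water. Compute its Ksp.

Ksp = 2.7×10⁻⁹⁷

Bi₂S₃(s) ⇌ 2 Bi³⁺(aq) + 3 S²⁻(aq)
Call the molar solubility s, so that [Bi³⁺] = 2s and [S²⁻] = 3s.
Ksp = [Bi³⁺]^2[S²⁻]^3 = (2s)^2 · (3s)^3 = 108s^5
Ksp = 108 × (1.9×10⁻²⁰)^5 = 2.7×10⁻⁹⁷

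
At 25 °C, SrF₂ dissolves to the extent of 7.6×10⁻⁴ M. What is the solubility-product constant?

Ksp = 1.8×10⁻⁹

SrF₂(s) ⇌ Sr²⁺(aq) + 2 F⁻(aq)
Let s be the molar solubility. Then [Sr²⁺] = s and [F⁻] = 2s.
Ksp = [Sr²⁺][F⁻]^2 = s · (2s)^2 = 4s^3
Ksp = 4 × (7.6×10⁻⁴)^3 = 1.8×10⁻⁹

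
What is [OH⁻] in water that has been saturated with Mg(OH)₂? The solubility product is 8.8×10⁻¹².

2.6×10⁻⁴ M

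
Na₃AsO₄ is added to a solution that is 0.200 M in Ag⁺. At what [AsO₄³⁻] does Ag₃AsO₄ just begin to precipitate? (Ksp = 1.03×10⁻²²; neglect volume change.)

1.29×10⁻²⁰ M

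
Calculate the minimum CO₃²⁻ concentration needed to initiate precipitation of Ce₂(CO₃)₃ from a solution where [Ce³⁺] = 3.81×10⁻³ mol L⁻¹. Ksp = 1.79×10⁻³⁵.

A salt starts to precipitate once the ion product Q reaches its Ksp.
Ce₂(CO₃)₃(s) ⇌ 2 Ce³⁺(aq) + 3 CO₃²⁻(aq)
Ksp = [Ce³⁺]^2[CO₃²⁻]^3 = [CO₃²⁻]^3(3.81×10⁻³)^2
[CO₃²⁻]^3 = 1.79×10⁻³⁵ / (3.81×10⁻³)^2 = 1.23×10⁻³⁰
[CO₃²⁻] = 1.07×10⁻¹⁰ mol L⁻¹

1.07×10⁻¹⁰ M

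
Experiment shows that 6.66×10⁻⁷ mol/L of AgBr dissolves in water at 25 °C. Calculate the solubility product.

AgBr(s) ⇌ Ag⁺(aq) + Br⁻(aq)
If s mol/L of AgBr dissolves, [Ag⁺] = s and [Br⁻] = s.
Ksp = [Ag⁺][Br⁻] = s · s = s^2
Ksp = (6.66×10⁻⁷)^2 = 4.44×10⁻¹³

Ksp = 4.44×10⁻¹³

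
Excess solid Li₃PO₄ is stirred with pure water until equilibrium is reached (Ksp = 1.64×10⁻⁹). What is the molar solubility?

Li₃PO₄(s) ⇌ 3 Li⁺(aq) + PO₄³⁻(aq)
With molar solubility s: [Li⁺] = 3s, [PO₄³⁻] = s.
Ksp = [Li⁺]^3[PO₄³⁻] = (3s)^3 · s = 27s^4
27s^4 = 1.64×10⁻⁹  ⇒  s^4 = 6.07×10⁻¹¹
Taking the 4th root, s = 2.79×10⁻³ M.

2.79×10⁻³ M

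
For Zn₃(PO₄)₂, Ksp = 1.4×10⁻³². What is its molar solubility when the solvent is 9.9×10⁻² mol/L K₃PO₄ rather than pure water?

Zn₃(PO₄)₂(s) ⇌ 3 Zn²⁺(aq) + 2 PO₄³⁻(aq)
PO₄³⁻ is already present at 9.9×10⁻² mol/L. If s mol/L of Zn₃(PO₄)₂ dissolves, [Zn²⁺] = 3s while [PO₄³⁻] ≈ 9.9×10⁻² mol/L.
Ksp = [Zn²⁺]^3[PO₄³⁻]^2 = (3s)^3(9.9×10⁻²)^2
(3s)^3 = 1.4×10⁻³² / (9.9×10⁻²)^2 = 1.4×10⁻³⁰
s = 3.8×10⁻¹¹ mol/L

3.8×10⁻¹¹ M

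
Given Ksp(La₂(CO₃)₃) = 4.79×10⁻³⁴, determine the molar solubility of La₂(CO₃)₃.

8.50×10⁻⁸ M

La₂(CO₃)₃(s) ⇌ 2 La³⁺(aq) + 3 CO₃²⁻(aq)
If s mol/L of La₂(CO₃)₃ dissolves, [La³⁺] = 2s and [CO₃²⁻] = 3s.
Ksp = [La³⁺]^2[CO₃²⁻]^3 = (2s)^2 · (3s)^3 = 108s^5
108s^5 = 4.79×10⁻³⁴  ⇒  s^5 = 4.44×10⁻³⁶
Taking the 5th root, s = 8.50×10⁻⁸ mol L⁻¹.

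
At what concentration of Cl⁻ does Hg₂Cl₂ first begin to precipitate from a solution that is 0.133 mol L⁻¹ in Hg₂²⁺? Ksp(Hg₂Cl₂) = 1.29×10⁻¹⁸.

3.11×10⁻⁹ M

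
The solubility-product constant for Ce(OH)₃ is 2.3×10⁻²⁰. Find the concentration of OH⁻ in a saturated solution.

1.6×10⁻⁵ M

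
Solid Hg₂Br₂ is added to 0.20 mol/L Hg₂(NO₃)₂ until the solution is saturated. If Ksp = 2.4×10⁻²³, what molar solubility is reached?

Hg₂Br₂(s) ⇌ Hg₂²⁺(aq) + 2 Br⁻(aq)
With Hg₂²⁺ already at 0.20 mol/L and s small, take [Hg₂²⁺] ≈ 0.20 mol/L and [Br⁻] = 2s.
Ksp = [Hg₂²⁺][Br⁻]^2 = (0.20)(2s)^2
(2s)^2 = 2.4×10⁻²³ / (0.20) = 1.2×10⁻²²
s = 5.5×10⁻¹² mol/L

5.5×10⁻¹² M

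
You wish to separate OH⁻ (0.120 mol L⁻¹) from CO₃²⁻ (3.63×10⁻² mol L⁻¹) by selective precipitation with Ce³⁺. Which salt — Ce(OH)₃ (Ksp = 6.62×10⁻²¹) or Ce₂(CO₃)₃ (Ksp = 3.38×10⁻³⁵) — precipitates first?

Ce(OH)₃

Each salt precipitates once Q = Ksp for that salt.
For Ce(OH)₃: [Ce³⁺] = (Ksp/[OH⁻]^3) = 3.83×10⁻¹⁸ mol L⁻¹
For Ce₂(CO₃)₃: [Ce³⁺] = (Ksp/[CO₃²⁻]^3)^(1/2) = 8.41×10⁻¹⁶ mol L⁻¹
Ce(OH)₃ requires the lower [Ce³⁺], so it precipitates first.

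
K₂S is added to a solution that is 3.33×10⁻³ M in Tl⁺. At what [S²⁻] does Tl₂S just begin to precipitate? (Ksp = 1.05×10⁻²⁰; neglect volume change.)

A salt starts to precipitate once the ion product Q reaches its Ksp.
Tl₂S(s) ⇌ 2 Tl⁺(aq) + S²⁻(aq)
Ksp = [Tl⁺]^2[S²⁻] = [S²⁻](3.33×10⁻³)^2
[S²⁻] = 1.05×10⁻²⁰ / (3.33×10⁻³)^2 = 9.47×10⁻¹⁶
[S²⁻] = 9.47×10⁻¹⁶ M

9.47×10⁻¹⁶ M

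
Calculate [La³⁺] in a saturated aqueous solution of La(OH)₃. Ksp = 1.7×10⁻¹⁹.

8.9×10⁻⁶ M

La(OH)₃(s) ⇌ La³⁺(aq) + 3 OH⁻(aq)
Let s be the molar solubility. Then [La³⁺] = s and [OH⁻] = 3s.
Ksp = [La³⁺][OH⁻]^3 = s · (3s)^3 = 27s^4 = 1.7×10⁻¹⁹
s = 8.9×10⁻⁶ mol/L
[La³⁺] = s = 8.9×10⁻⁶ mol/L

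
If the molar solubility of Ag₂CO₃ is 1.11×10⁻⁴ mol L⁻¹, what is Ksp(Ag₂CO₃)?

Ag₂CO₃(s) ⇌ 2 Ag⁺(aq) + CO₃²⁻(aq)
If s mol/L of Ag₂CO₃ dissolves, [Ag⁺] = 2s and [CO₃²⁻] = s.
Ksp = [Ag⁺]^2[CO₃²⁻] = (2s)^2 · s = 4s^3
Ksp = 4 × (1.11×10⁻⁴)^3 = 5.47×10⁻¹²

Ksp = 5.47×10⁻¹²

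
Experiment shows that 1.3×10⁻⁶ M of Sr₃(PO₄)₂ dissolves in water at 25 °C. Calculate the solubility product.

Ksp = 4.0×10⁻²⁸

Sr₃(PO₄)₂(s) ⇌ 3 Sr²⁺(aq) + 2 PO₄³⁻(aq)
With molar solubility s: [Sr²⁺] = 3s, [PO₄³⁻] = 2s.
Ksp = [Sr²⁺]^3[PO₄³⁻]^2 = (3s)^3 · (2s)^2 = 108s^5
Ksp = 108 × (1.3×10⁻⁶)^5 = 4.0×10⁻²⁸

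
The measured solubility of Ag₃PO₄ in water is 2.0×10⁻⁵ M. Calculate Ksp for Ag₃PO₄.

Ag₃PO₄(s) ⇌ 3 Ag⁺(aq) + PO₄³⁻(aq)
If s mol/L of Ag₃PO₄ dissolves, [Ag⁺] = 3s and [PO₄³⁻] = s.
Ksp = [Ag⁺]^3[PO₄³⁻] = (3s)^3 · s = 27s^4
Ksp = 27 × (2.0×10⁻⁵)^4 = 4.3×10⁻¹⁸

Ksp = 4.3×10⁻¹⁸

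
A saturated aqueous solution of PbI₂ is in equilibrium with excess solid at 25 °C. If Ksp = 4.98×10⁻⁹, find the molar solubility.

1.08×10⁻³ M

PbI₂(s) ⇌ Pb²⁺(aq) + 2 I⁻(aq)
For each mole of PbI₂ that dissolves per liter, [Pb²⁺] = s and [I⁻] = 2s; let s denote this solubility.
Ksp = [Pb²⁺][I⁻]^2 = s · (2s)^2 = 4s^3
4s^3 = 4.98×10⁻⁹  ⇒  s^3 = 1.25×10⁻⁹
Taking the 3rd root, s = 1.08×10⁻³ mol L⁻¹.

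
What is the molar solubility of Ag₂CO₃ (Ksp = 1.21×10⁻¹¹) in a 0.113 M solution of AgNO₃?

9.48×10⁻¹⁰ M

Ag₂CO₃(s) ⇌ 2 Ag⁺(aq) + CO₃²⁻(aq)
With Ag⁺ already at 0.113 M and s small, take [Ag⁺] ≈ 0.113 M and [CO₃²⁻] = s.
Ksp = [Ag⁺]^2[CO₃²⁻] = (0.113)^2s
s = 1.21×10⁻¹¹ / (0.113)^2 = 9.48×10⁻¹⁰
s = 9.48×10⁻¹⁰ M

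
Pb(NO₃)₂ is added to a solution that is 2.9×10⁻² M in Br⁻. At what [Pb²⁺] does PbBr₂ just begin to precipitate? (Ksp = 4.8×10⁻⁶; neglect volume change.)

A salt starts to precipitate once the ion product Q reaches its Ksp.
PbBr₂(s) ⇌ Pb²⁺(aq) + 2 Br⁻(aq)
Ksp = [Pb²⁺][Br⁻]^2 = [Pb²⁺](2.9×10⁻²)^2
[Pb²⁺] = 4.8×10⁻⁶ / (2.9×10⁻²)^2 = 5.7×10⁻³
[Pb²⁺] = 5.7×10⁻³ M

5.7×10⁻³ M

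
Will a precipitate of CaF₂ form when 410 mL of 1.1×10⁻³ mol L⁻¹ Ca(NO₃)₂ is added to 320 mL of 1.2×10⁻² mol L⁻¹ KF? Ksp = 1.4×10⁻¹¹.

Yes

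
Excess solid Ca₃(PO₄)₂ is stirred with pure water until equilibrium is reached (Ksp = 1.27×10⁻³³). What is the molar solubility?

1.03×10⁻⁷ M

Ca₃(PO₄)₂(s) ⇌ 3 Ca²⁺(aq) + 2 PO₄³⁻(aq)
If s mol/L of Ca₃(PO₄)₂ dissolves, [Ca²⁺] = 3s and [PO₄³⁻] = 2s.
Ksp = [Ca²⁺]^3[PO₄³⁻]^2 = (3s)^3 · (2s)^2 = 108s^5
108s^5 = 1.27×10⁻³³  ⇒  s^5 = 1.18×10⁻³⁵
s = 1.03×10⁻⁷ M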